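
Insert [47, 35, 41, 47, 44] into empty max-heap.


Insert 47: [47]
Insert 35: [47, 35]
Insert 41: [47, 35, 41]
Insert 47: [47, 47, 41, 35]
Insert 44: [47, 47, 41, 35, 44]

Final heap: [47, 47, 41, 35, 44]


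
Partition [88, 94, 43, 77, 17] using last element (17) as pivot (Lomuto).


Pivot: 17
Place pivot at 0: [17, 94, 43, 77, 88]

Partitioned: [17, 94, 43, 77, 88]


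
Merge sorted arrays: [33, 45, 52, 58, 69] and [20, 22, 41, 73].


Take 20 from B
Take 22 from B
Take 33 from A
Take 41 from B
Take 45 from A
Take 52 from A
Take 58 from A
Take 69 from A

Merged: [20, 22, 33, 41, 45, 52, 58, 69, 73]


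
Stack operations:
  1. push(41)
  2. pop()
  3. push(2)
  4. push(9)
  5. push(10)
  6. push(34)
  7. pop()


push(41) -> [41]
pop()->41, []
push(2) -> [2]
push(9) -> [2, 9]
push(10) -> [2, 9, 10]
push(34) -> [2, 9, 10, 34]
pop()->34, [2, 9, 10]

Final stack: [2, 9, 10]


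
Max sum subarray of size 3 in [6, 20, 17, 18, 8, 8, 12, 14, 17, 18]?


[0:3]: 43
[1:4]: 55
[2:5]: 43
[3:6]: 34
[4:7]: 28
[5:8]: 34
[6:9]: 43
[7:10]: 49

Max: 55 at [1:4]


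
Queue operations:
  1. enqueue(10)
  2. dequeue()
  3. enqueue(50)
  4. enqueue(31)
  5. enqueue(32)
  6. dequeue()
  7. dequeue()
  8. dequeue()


enqueue(10) -> [10]
dequeue()->10, []
enqueue(50) -> [50]
enqueue(31) -> [50, 31]
enqueue(32) -> [50, 31, 32]
dequeue()->50, [31, 32]
dequeue()->31, [32]
dequeue()->32, []

Final queue: []


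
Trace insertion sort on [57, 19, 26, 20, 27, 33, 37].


Initial: [57, 19, 26, 20, 27, 33, 37]
Insert 19: [19, 57, 26, 20, 27, 33, 37]
Insert 26: [19, 26, 57, 20, 27, 33, 37]
Insert 20: [19, 20, 26, 57, 27, 33, 37]
Insert 27: [19, 20, 26, 27, 57, 33, 37]
Insert 33: [19, 20, 26, 27, 33, 57, 37]
Insert 37: [19, 20, 26, 27, 33, 37, 57]

Sorted: [19, 20, 26, 27, 33, 37, 57]


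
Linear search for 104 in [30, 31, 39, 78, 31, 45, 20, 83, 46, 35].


i=0: 30!=104
i=1: 31!=104
i=2: 39!=104
i=3: 78!=104
i=4: 31!=104
i=5: 45!=104
i=6: 20!=104
i=7: 83!=104
i=8: 46!=104
i=9: 35!=104

Not found, 10 comps


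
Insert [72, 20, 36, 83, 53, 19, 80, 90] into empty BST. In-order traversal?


Insert 72: root
Insert 20: L from 72
Insert 36: L from 72 -> R from 20
Insert 83: R from 72
Insert 53: L from 72 -> R from 20 -> R from 36
Insert 19: L from 72 -> L from 20
Insert 80: R from 72 -> L from 83
Insert 90: R from 72 -> R from 83

In-order: [19, 20, 36, 53, 72, 80, 83, 90]


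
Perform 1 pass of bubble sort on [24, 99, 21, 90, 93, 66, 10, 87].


Initial: [24, 99, 21, 90, 93, 66, 10, 87]
Pass 1: [24, 21, 90, 93, 66, 10, 87, 99] (6 swaps)

After 1 pass: [24, 21, 90, 93, 66, 10, 87, 99]


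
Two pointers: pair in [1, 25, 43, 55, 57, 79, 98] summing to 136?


lo=0(1)+hi=6(98)=99
lo=1(25)+hi=6(98)=123
lo=2(43)+hi=6(98)=141
lo=2(43)+hi=5(79)=122
lo=3(55)+hi=5(79)=134
lo=4(57)+hi=5(79)=136

Yes: 57+79=136


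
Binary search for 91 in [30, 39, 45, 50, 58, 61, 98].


Step 1: lo=0, hi=6, mid=3, val=50
Step 2: lo=4, hi=6, mid=5, val=61
Step 3: lo=6, hi=6, mid=6, val=98

Not found


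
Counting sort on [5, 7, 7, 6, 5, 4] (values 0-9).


Input: [5, 7, 7, 6, 5, 4]
Counts: [0, 0, 0, 0, 1, 2, 1, 2, 0, 0]

Sorted: [4, 5, 5, 6, 7, 7]


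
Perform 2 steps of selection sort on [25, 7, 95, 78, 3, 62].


Initial: [25, 7, 95, 78, 3, 62]
Step 1: min=3 at 4
  Swap: [3, 7, 95, 78, 25, 62]
Step 2: min=7 at 1
  Swap: [3, 7, 95, 78, 25, 62]

After 2 steps: [3, 7, 95, 78, 25, 62]


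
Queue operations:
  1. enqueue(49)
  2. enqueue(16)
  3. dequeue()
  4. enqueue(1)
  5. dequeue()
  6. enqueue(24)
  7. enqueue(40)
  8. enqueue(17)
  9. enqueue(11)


enqueue(49) -> [49]
enqueue(16) -> [49, 16]
dequeue()->49, [16]
enqueue(1) -> [16, 1]
dequeue()->16, [1]
enqueue(24) -> [1, 24]
enqueue(40) -> [1, 24, 40]
enqueue(17) -> [1, 24, 40, 17]
enqueue(11) -> [1, 24, 40, 17, 11]

Final queue: [1, 24, 40, 17, 11]


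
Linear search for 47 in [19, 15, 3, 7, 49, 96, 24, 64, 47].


i=0: 19!=47
i=1: 15!=47
i=2: 3!=47
i=3: 7!=47
i=4: 49!=47
i=5: 96!=47
i=6: 24!=47
i=7: 64!=47
i=8: 47==47 found!

Found at 8, 9 comps


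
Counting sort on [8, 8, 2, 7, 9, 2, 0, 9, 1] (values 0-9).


Input: [8, 8, 2, 7, 9, 2, 0, 9, 1]
Counts: [1, 1, 2, 0, 0, 0, 0, 1, 2, 2]

Sorted: [0, 1, 2, 2, 7, 8, 8, 9, 9]


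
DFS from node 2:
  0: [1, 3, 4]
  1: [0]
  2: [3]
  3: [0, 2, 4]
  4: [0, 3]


Visit 2, push [3]
Visit 3, push [4, 0]
Visit 0, push [4, 1]
Visit 1, push []
Visit 4, push []

DFS order: [2, 3, 0, 1, 4]


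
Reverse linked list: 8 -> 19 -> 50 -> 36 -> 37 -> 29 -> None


Step 1: curr=8, set curr.next=prev(None) | reversed so far: 8
Step 2: curr=19, set curr.next=prev(8) | reversed so far: 19 -> 8
Step 3: curr=50, set curr.next=prev(19) | reversed so far: 50 -> 19 -> 8
Step 4: curr=36, set curr.next=prev(50) | reversed so far: 36 -> 50 -> 19 -> 8
Step 5: curr=37, set curr.next=prev(36) | reversed so far: 37 -> 36 -> 50 -> 19 -> 8
Step 6: curr=29, set curr.next=prev(37) | reversed so far: 29 -> 37 -> 36 -> 50 -> 19 -> 8

29 -> 37 -> 36 -> 50 -> 19 -> 8 -> None


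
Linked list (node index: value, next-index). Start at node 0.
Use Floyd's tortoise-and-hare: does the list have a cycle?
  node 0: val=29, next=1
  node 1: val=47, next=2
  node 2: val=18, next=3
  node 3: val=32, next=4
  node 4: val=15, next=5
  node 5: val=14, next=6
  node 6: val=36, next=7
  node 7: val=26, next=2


Floyd's tortoise (slow, +1) and hare (fast, +2):
  init: slow=0, fast=0
  step 1: slow=1, fast=2
  step 2: slow=2, fast=4
  step 3: slow=3, fast=6
  step 4: slow=4, fast=2
  step 5: slow=5, fast=4
  step 6: slow=6, fast=6
  slow == fast at node 6: cycle detected

Cycle: yes


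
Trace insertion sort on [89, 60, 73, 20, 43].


Initial: [89, 60, 73, 20, 43]
Insert 60: [60, 89, 73, 20, 43]
Insert 73: [60, 73, 89, 20, 43]
Insert 20: [20, 60, 73, 89, 43]
Insert 43: [20, 43, 60, 73, 89]

Sorted: [20, 43, 60, 73, 89]


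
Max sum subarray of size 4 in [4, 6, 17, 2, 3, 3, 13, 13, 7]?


[0:4]: 29
[1:5]: 28
[2:6]: 25
[3:7]: 21
[4:8]: 32
[5:9]: 36

Max: 36 at [5:9]


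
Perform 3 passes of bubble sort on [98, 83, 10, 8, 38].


Initial: [98, 83, 10, 8, 38]
Pass 1: [83, 10, 8, 38, 98] (4 swaps)
Pass 2: [10, 8, 38, 83, 98] (3 swaps)
Pass 3: [8, 10, 38, 83, 98] (1 swaps)

After 3 passes: [8, 10, 38, 83, 98]


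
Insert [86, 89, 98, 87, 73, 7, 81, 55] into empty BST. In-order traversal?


Insert 86: root
Insert 89: R from 86
Insert 98: R from 86 -> R from 89
Insert 87: R from 86 -> L from 89
Insert 73: L from 86
Insert 7: L from 86 -> L from 73
Insert 81: L from 86 -> R from 73
Insert 55: L from 86 -> L from 73 -> R from 7

In-order: [7, 55, 73, 81, 86, 87, 89, 98]


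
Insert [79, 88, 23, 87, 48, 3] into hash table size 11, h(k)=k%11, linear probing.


Insert 79: h=2 -> slot 2
Insert 88: h=0 -> slot 0
Insert 23: h=1 -> slot 1
Insert 87: h=10 -> slot 10
Insert 48: h=4 -> slot 4
Insert 3: h=3 -> slot 3

Table: [88, 23, 79, 3, 48, None, None, None, None, None, 87]


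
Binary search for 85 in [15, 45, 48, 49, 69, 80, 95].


Step 1: lo=0, hi=6, mid=3, val=49
Step 2: lo=4, hi=6, mid=5, val=80
Step 3: lo=6, hi=6, mid=6, val=95

Not found


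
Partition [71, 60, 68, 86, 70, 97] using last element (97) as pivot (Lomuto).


Pivot: 97
  71 <= 97: advance i (no swap)
  60 <= 97: advance i (no swap)
  68 <= 97: advance i (no swap)
  86 <= 97: advance i (no swap)
  70 <= 97: advance i (no swap)
Place pivot at 5: [71, 60, 68, 86, 70, 97]

Partitioned: [71, 60, 68, 86, 70, 97]


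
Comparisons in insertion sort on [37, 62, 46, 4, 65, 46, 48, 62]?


Algorithm: insertion sort
Input: [37, 62, 46, 4, 65, 46, 48, 62]
Sorted: [4, 37, 46, 46, 48, 62, 62, 65]

15


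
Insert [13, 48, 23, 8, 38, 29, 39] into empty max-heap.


Insert 13: [13]
Insert 48: [48, 13]
Insert 23: [48, 13, 23]
Insert 8: [48, 13, 23, 8]
Insert 38: [48, 38, 23, 8, 13]
Insert 29: [48, 38, 29, 8, 13, 23]
Insert 39: [48, 38, 39, 8, 13, 23, 29]

Final heap: [48, 38, 39, 8, 13, 23, 29]


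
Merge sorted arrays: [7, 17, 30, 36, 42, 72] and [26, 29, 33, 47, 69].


Take 7 from A
Take 17 from A
Take 26 from B
Take 29 from B
Take 30 from A
Take 33 from B
Take 36 from A
Take 42 from A
Take 47 from B
Take 69 from B

Merged: [7, 17, 26, 29, 30, 33, 36, 42, 47, 69, 72]


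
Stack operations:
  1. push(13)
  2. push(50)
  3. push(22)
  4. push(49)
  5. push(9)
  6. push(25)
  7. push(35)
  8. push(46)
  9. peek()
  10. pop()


push(13) -> [13]
push(50) -> [13, 50]
push(22) -> [13, 50, 22]
push(49) -> [13, 50, 22, 49]
push(9) -> [13, 50, 22, 49, 9]
push(25) -> [13, 50, 22, 49, 9, 25]
push(35) -> [13, 50, 22, 49, 9, 25, 35]
push(46) -> [13, 50, 22, 49, 9, 25, 35, 46]
peek()->46
pop()->46, [13, 50, 22, 49, 9, 25, 35]

Final stack: [13, 50, 22, 49, 9, 25, 35]


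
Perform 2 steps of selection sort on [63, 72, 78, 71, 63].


Initial: [63, 72, 78, 71, 63]
Step 1: min=63 at 0
  Swap: [63, 72, 78, 71, 63]
Step 2: min=63 at 4
  Swap: [63, 63, 78, 71, 72]

After 2 steps: [63, 63, 78, 71, 72]


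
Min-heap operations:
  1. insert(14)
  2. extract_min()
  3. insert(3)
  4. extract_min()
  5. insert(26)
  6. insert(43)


insert(14) -> [14]
extract_min()->14, []
insert(3) -> [3]
extract_min()->3, []
insert(26) -> [26]
insert(43) -> [26, 43]

Final heap: [26, 43]


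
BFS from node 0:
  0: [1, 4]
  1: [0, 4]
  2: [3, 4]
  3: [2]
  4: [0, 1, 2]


Visit 0, enqueue [1, 4]
Visit 1, enqueue []
Visit 4, enqueue [2]
Visit 2, enqueue [3]
Visit 3, enqueue []

BFS order: [0, 1, 4, 2, 3]


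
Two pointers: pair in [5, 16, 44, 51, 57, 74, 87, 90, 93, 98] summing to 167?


lo=0(5)+hi=9(98)=103
lo=1(16)+hi=9(98)=114
lo=2(44)+hi=9(98)=142
lo=3(51)+hi=9(98)=149
lo=4(57)+hi=9(98)=155
lo=5(74)+hi=9(98)=172
lo=5(74)+hi=8(93)=167

Yes: 74+93=167


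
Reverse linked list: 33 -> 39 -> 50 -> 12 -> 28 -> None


Step 1: curr=33, set curr.next=prev(None) | reversed so far: 33
Step 2: curr=39, set curr.next=prev(33) | reversed so far: 39 -> 33
Step 3: curr=50, set curr.next=prev(39) | reversed so far: 50 -> 39 -> 33
Step 4: curr=12, set curr.next=prev(50) | reversed so far: 12 -> 50 -> 39 -> 33
Step 5: curr=28, set curr.next=prev(12) | reversed so far: 28 -> 12 -> 50 -> 39 -> 33

28 -> 12 -> 50 -> 39 -> 33 -> None


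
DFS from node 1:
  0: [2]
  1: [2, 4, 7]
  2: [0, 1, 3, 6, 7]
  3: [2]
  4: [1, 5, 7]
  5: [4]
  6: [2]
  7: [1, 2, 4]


Visit 1, push [7, 4, 2]
Visit 2, push [7, 6, 3, 0]
Visit 0, push []
Visit 3, push []
Visit 6, push []
Visit 7, push [4]
Visit 4, push [5]
Visit 5, push []

DFS order: [1, 2, 0, 3, 6, 7, 4, 5]


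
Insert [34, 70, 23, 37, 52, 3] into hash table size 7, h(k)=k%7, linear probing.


Insert 34: h=6 -> slot 6
Insert 70: h=0 -> slot 0
Insert 23: h=2 -> slot 2
Insert 37: h=2, 1 probes -> slot 3
Insert 52: h=3, 1 probes -> slot 4
Insert 3: h=3, 2 probes -> slot 5

Table: [70, None, 23, 37, 52, 3, 34]


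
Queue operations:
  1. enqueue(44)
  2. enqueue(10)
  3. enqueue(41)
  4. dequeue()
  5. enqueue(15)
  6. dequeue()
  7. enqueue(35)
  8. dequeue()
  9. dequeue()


enqueue(44) -> [44]
enqueue(10) -> [44, 10]
enqueue(41) -> [44, 10, 41]
dequeue()->44, [10, 41]
enqueue(15) -> [10, 41, 15]
dequeue()->10, [41, 15]
enqueue(35) -> [41, 15, 35]
dequeue()->41, [15, 35]
dequeue()->15, [35]

Final queue: [35]


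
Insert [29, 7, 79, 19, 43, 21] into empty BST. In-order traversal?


Insert 29: root
Insert 7: L from 29
Insert 79: R from 29
Insert 19: L from 29 -> R from 7
Insert 43: R from 29 -> L from 79
Insert 21: L from 29 -> R from 7 -> R from 19

In-order: [7, 19, 21, 29, 43, 79]


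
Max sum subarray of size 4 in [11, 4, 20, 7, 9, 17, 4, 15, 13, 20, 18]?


[0:4]: 42
[1:5]: 40
[2:6]: 53
[3:7]: 37
[4:8]: 45
[5:9]: 49
[6:10]: 52
[7:11]: 66

Max: 66 at [7:11]


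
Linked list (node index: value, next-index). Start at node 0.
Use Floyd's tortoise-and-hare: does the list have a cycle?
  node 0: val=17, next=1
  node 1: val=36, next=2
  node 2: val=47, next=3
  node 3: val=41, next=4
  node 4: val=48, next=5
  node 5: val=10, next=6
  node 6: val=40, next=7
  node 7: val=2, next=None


Floyd's tortoise (slow, +1) and hare (fast, +2):
  init: slow=0, fast=0
  step 1: slow=1, fast=2
  step 2: slow=2, fast=4
  step 3: slow=3, fast=6
  step 4: fast 6->7->None, no cycle

Cycle: no


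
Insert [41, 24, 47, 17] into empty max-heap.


Insert 41: [41]
Insert 24: [41, 24]
Insert 47: [47, 24, 41]
Insert 17: [47, 24, 41, 17]

Final heap: [47, 24, 41, 17]


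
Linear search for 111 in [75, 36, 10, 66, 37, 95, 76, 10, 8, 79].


i=0: 75!=111
i=1: 36!=111
i=2: 10!=111
i=3: 66!=111
i=4: 37!=111
i=5: 95!=111
i=6: 76!=111
i=7: 10!=111
i=8: 8!=111
i=9: 79!=111

Not found, 10 comps


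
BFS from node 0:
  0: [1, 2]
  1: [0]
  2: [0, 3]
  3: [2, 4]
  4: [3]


Visit 0, enqueue [1, 2]
Visit 1, enqueue []
Visit 2, enqueue [3]
Visit 3, enqueue [4]
Visit 4, enqueue []

BFS order: [0, 1, 2, 3, 4]


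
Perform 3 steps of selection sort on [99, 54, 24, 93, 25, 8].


Initial: [99, 54, 24, 93, 25, 8]
Step 1: min=8 at 5
  Swap: [8, 54, 24, 93, 25, 99]
Step 2: min=24 at 2
  Swap: [8, 24, 54, 93, 25, 99]
Step 3: min=25 at 4
  Swap: [8, 24, 25, 93, 54, 99]

After 3 steps: [8, 24, 25, 93, 54, 99]


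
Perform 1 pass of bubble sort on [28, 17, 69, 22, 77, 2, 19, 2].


Initial: [28, 17, 69, 22, 77, 2, 19, 2]
Pass 1: [17, 28, 22, 69, 2, 19, 2, 77] (5 swaps)

After 1 pass: [17, 28, 22, 69, 2, 19, 2, 77]


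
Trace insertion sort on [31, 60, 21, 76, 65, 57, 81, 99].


Initial: [31, 60, 21, 76, 65, 57, 81, 99]
Insert 60: [31, 60, 21, 76, 65, 57, 81, 99]
Insert 21: [21, 31, 60, 76, 65, 57, 81, 99]
Insert 76: [21, 31, 60, 76, 65, 57, 81, 99]
Insert 65: [21, 31, 60, 65, 76, 57, 81, 99]
Insert 57: [21, 31, 57, 60, 65, 76, 81, 99]
Insert 81: [21, 31, 57, 60, 65, 76, 81, 99]
Insert 99: [21, 31, 57, 60, 65, 76, 81, 99]

Sorted: [21, 31, 57, 60, 65, 76, 81, 99]


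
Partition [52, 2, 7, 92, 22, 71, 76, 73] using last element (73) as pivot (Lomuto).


Pivot: 73
  52 <= 73: advance i (no swap)
  2 <= 73: advance i (no swap)
  7 <= 73: advance i (no swap)
  22 <= 73: swap -> [52, 2, 7, 22, 92, 71, 76, 73]
  71 <= 73: swap -> [52, 2, 7, 22, 71, 92, 76, 73]
Place pivot at 5: [52, 2, 7, 22, 71, 73, 76, 92]

Partitioned: [52, 2, 7, 22, 71, 73, 76, 92]


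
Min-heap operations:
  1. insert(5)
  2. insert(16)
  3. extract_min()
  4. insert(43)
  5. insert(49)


insert(5) -> [5]
insert(16) -> [5, 16]
extract_min()->5, [16]
insert(43) -> [16, 43]
insert(49) -> [16, 43, 49]

Final heap: [16, 43, 49]


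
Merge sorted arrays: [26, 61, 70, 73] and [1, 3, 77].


Take 1 from B
Take 3 from B
Take 26 from A
Take 61 from A
Take 70 from A
Take 73 from A

Merged: [1, 3, 26, 61, 70, 73, 77]


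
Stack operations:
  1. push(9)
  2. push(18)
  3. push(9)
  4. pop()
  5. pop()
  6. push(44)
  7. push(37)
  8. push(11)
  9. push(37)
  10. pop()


push(9) -> [9]
push(18) -> [9, 18]
push(9) -> [9, 18, 9]
pop()->9, [9, 18]
pop()->18, [9]
push(44) -> [9, 44]
push(37) -> [9, 44, 37]
push(11) -> [9, 44, 37, 11]
push(37) -> [9, 44, 37, 11, 37]
pop()->37, [9, 44, 37, 11]

Final stack: [9, 44, 37, 11]


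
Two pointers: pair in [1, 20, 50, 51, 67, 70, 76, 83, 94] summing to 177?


lo=0(1)+hi=8(94)=95
lo=1(20)+hi=8(94)=114
lo=2(50)+hi=8(94)=144
lo=3(51)+hi=8(94)=145
lo=4(67)+hi=8(94)=161
lo=5(70)+hi=8(94)=164
lo=6(76)+hi=8(94)=170
lo=7(83)+hi=8(94)=177

Yes: 83+94=177


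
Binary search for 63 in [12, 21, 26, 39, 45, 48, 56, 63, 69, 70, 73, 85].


Step 1: lo=0, hi=11, mid=5, val=48
Step 2: lo=6, hi=11, mid=8, val=69
Step 3: lo=6, hi=7, mid=6, val=56
Step 4: lo=7, hi=7, mid=7, val=63

Found at index 7


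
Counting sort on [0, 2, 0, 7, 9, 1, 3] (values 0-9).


Input: [0, 2, 0, 7, 9, 1, 3]
Counts: [2, 1, 1, 1, 0, 0, 0, 1, 0, 1]

Sorted: [0, 0, 1, 2, 3, 7, 9]


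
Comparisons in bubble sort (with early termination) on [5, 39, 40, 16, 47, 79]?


Algorithm: bubble sort (with early termination)
Input: [5, 39, 40, 16, 47, 79]
Sorted: [5, 16, 39, 40, 47, 79]

12


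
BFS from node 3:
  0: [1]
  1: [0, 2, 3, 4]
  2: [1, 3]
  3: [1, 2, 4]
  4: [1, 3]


Visit 3, enqueue [1, 2, 4]
Visit 1, enqueue [0]
Visit 2, enqueue []
Visit 4, enqueue []
Visit 0, enqueue []

BFS order: [3, 1, 2, 4, 0]


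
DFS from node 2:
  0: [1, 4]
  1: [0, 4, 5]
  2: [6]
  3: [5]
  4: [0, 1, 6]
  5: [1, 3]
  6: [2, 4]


Visit 2, push [6]
Visit 6, push [4]
Visit 4, push [1, 0]
Visit 0, push [1]
Visit 1, push [5]
Visit 5, push [3]
Visit 3, push []

DFS order: [2, 6, 4, 0, 1, 5, 3]


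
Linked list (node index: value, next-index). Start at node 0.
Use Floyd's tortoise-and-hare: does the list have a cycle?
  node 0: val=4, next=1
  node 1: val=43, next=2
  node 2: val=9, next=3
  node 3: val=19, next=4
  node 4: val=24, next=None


Floyd's tortoise (slow, +1) and hare (fast, +2):
  init: slow=0, fast=0
  step 1: slow=1, fast=2
  step 2: slow=2, fast=4
  step 3: fast -> None, no cycle

Cycle: no


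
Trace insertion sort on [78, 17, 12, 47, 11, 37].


Initial: [78, 17, 12, 47, 11, 37]
Insert 17: [17, 78, 12, 47, 11, 37]
Insert 12: [12, 17, 78, 47, 11, 37]
Insert 47: [12, 17, 47, 78, 11, 37]
Insert 11: [11, 12, 17, 47, 78, 37]
Insert 37: [11, 12, 17, 37, 47, 78]

Sorted: [11, 12, 17, 37, 47, 78]


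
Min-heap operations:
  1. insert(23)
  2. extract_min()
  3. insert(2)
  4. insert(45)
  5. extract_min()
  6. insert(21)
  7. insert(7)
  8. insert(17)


insert(23) -> [23]
extract_min()->23, []
insert(2) -> [2]
insert(45) -> [2, 45]
extract_min()->2, [45]
insert(21) -> [21, 45]
insert(7) -> [7, 45, 21]
insert(17) -> [7, 17, 21, 45]

Final heap: [7, 17, 21, 45]


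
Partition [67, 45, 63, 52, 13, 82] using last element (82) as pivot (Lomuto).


Pivot: 82
  67 <= 82: advance i (no swap)
  45 <= 82: advance i (no swap)
  63 <= 82: advance i (no swap)
  52 <= 82: advance i (no swap)
  13 <= 82: advance i (no swap)
Place pivot at 5: [67, 45, 63, 52, 13, 82]

Partitioned: [67, 45, 63, 52, 13, 82]


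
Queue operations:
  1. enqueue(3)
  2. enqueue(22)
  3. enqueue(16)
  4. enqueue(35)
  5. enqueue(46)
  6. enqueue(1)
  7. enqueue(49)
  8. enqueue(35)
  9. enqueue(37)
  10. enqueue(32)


enqueue(3) -> [3]
enqueue(22) -> [3, 22]
enqueue(16) -> [3, 22, 16]
enqueue(35) -> [3, 22, 16, 35]
enqueue(46) -> [3, 22, 16, 35, 46]
enqueue(1) -> [3, 22, 16, 35, 46, 1]
enqueue(49) -> [3, 22, 16, 35, 46, 1, 49]
enqueue(35) -> [3, 22, 16, 35, 46, 1, 49, 35]
enqueue(37) -> [3, 22, 16, 35, 46, 1, 49, 35, 37]
enqueue(32) -> [3, 22, 16, 35, 46, 1, 49, 35, 37, 32]

Final queue: [3, 22, 16, 35, 46, 1, 49, 35, 37, 32]


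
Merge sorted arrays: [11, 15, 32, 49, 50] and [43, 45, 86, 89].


Take 11 from A
Take 15 from A
Take 32 from A
Take 43 from B
Take 45 from B
Take 49 from A
Take 50 from A

Merged: [11, 15, 32, 43, 45, 49, 50, 86, 89]


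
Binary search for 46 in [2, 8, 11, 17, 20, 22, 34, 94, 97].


Step 1: lo=0, hi=8, mid=4, val=20
Step 2: lo=5, hi=8, mid=6, val=34
Step 3: lo=7, hi=8, mid=7, val=94

Not found


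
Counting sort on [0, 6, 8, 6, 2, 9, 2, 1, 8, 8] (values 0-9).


Input: [0, 6, 8, 6, 2, 9, 2, 1, 8, 8]
Counts: [1, 1, 2, 0, 0, 0, 2, 0, 3, 1]

Sorted: [0, 1, 2, 2, 6, 6, 8, 8, 8, 9]


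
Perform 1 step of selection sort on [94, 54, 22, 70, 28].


Initial: [94, 54, 22, 70, 28]
Step 1: min=22 at 2
  Swap: [22, 54, 94, 70, 28]

After 1 step: [22, 54, 94, 70, 28]


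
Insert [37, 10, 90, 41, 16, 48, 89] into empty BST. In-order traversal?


Insert 37: root
Insert 10: L from 37
Insert 90: R from 37
Insert 41: R from 37 -> L from 90
Insert 16: L from 37 -> R from 10
Insert 48: R from 37 -> L from 90 -> R from 41
Insert 89: R from 37 -> L from 90 -> R from 41 -> R from 48

In-order: [10, 16, 37, 41, 48, 89, 90]


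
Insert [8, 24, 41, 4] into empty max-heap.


Insert 8: [8]
Insert 24: [24, 8]
Insert 41: [41, 8, 24]
Insert 4: [41, 8, 24, 4]

Final heap: [41, 8, 24, 4]


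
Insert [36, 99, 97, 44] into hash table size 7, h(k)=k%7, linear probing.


Insert 36: h=1 -> slot 1
Insert 99: h=1, 1 probes -> slot 2
Insert 97: h=6 -> slot 6
Insert 44: h=2, 1 probes -> slot 3

Table: [None, 36, 99, 44, None, None, 97]


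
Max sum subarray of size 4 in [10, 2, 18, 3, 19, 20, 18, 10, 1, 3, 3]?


[0:4]: 33
[1:5]: 42
[2:6]: 60
[3:7]: 60
[4:8]: 67
[5:9]: 49
[6:10]: 32
[7:11]: 17

Max: 67 at [4:8]


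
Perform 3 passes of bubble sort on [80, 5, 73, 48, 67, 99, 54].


Initial: [80, 5, 73, 48, 67, 99, 54]
Pass 1: [5, 73, 48, 67, 80, 54, 99] (5 swaps)
Pass 2: [5, 48, 67, 73, 54, 80, 99] (3 swaps)
Pass 3: [5, 48, 67, 54, 73, 80, 99] (1 swaps)

After 3 passes: [5, 48, 67, 54, 73, 80, 99]


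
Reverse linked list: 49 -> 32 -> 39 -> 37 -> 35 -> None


Step 1: curr=49, set curr.next=prev(None) | reversed so far: 49
Step 2: curr=32, set curr.next=prev(49) | reversed so far: 32 -> 49
Step 3: curr=39, set curr.next=prev(32) | reversed so far: 39 -> 32 -> 49
Step 4: curr=37, set curr.next=prev(39) | reversed so far: 37 -> 39 -> 32 -> 49
Step 5: curr=35, set curr.next=prev(37) | reversed so far: 35 -> 37 -> 39 -> 32 -> 49

35 -> 37 -> 39 -> 32 -> 49 -> None


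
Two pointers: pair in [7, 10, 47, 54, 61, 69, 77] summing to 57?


lo=0(7)+hi=6(77)=84
lo=0(7)+hi=5(69)=76
lo=0(7)+hi=4(61)=68
lo=0(7)+hi=3(54)=61
lo=0(7)+hi=2(47)=54
lo=1(10)+hi=2(47)=57

Yes: 10+47=57


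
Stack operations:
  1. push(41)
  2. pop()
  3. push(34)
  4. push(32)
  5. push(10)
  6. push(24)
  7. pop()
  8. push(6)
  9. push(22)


push(41) -> [41]
pop()->41, []
push(34) -> [34]
push(32) -> [34, 32]
push(10) -> [34, 32, 10]
push(24) -> [34, 32, 10, 24]
pop()->24, [34, 32, 10]
push(6) -> [34, 32, 10, 6]
push(22) -> [34, 32, 10, 6, 22]

Final stack: [34, 32, 10, 6, 22]


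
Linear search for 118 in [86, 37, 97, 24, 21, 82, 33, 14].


i=0: 86!=118
i=1: 37!=118
i=2: 97!=118
i=3: 24!=118
i=4: 21!=118
i=5: 82!=118
i=6: 33!=118
i=7: 14!=118

Not found, 8 comps


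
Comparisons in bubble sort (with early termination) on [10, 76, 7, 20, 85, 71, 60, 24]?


Algorithm: bubble sort (with early termination)
Input: [10, 76, 7, 20, 85, 71, 60, 24]
Sorted: [7, 10, 20, 24, 60, 71, 76, 85]

25


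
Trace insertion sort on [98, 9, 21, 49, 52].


Initial: [98, 9, 21, 49, 52]
Insert 9: [9, 98, 21, 49, 52]
Insert 21: [9, 21, 98, 49, 52]
Insert 49: [9, 21, 49, 98, 52]
Insert 52: [9, 21, 49, 52, 98]

Sorted: [9, 21, 49, 52, 98]


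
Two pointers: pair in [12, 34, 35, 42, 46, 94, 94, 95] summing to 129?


lo=0(12)+hi=7(95)=107
lo=1(34)+hi=7(95)=129

Yes: 34+95=129


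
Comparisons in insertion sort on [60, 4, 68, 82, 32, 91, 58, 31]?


Algorithm: insertion sort
Input: [60, 4, 68, 82, 32, 91, 58, 31]
Sorted: [4, 31, 32, 58, 60, 68, 82, 91]

20


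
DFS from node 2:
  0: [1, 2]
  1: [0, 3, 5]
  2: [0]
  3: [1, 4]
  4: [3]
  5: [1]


Visit 2, push [0]
Visit 0, push [1]
Visit 1, push [5, 3]
Visit 3, push [4]
Visit 4, push []
Visit 5, push []

DFS order: [2, 0, 1, 3, 4, 5]


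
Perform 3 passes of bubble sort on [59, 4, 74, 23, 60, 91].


Initial: [59, 4, 74, 23, 60, 91]
Pass 1: [4, 59, 23, 60, 74, 91] (3 swaps)
Pass 2: [4, 23, 59, 60, 74, 91] (1 swaps)
Pass 3: [4, 23, 59, 60, 74, 91] (0 swaps)

After 3 passes: [4, 23, 59, 60, 74, 91]


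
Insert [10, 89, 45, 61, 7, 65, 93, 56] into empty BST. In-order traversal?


Insert 10: root
Insert 89: R from 10
Insert 45: R from 10 -> L from 89
Insert 61: R from 10 -> L from 89 -> R from 45
Insert 7: L from 10
Insert 65: R from 10 -> L from 89 -> R from 45 -> R from 61
Insert 93: R from 10 -> R from 89
Insert 56: R from 10 -> L from 89 -> R from 45 -> L from 61

In-order: [7, 10, 45, 56, 61, 65, 89, 93]


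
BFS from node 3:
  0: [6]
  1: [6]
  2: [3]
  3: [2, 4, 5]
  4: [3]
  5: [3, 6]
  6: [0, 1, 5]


Visit 3, enqueue [2, 4, 5]
Visit 2, enqueue []
Visit 4, enqueue []
Visit 5, enqueue [6]
Visit 6, enqueue [0, 1]
Visit 0, enqueue []
Visit 1, enqueue []

BFS order: [3, 2, 4, 5, 6, 0, 1]


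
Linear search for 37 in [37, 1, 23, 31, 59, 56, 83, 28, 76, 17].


i=0: 37==37 found!

Found at 0, 1 comps


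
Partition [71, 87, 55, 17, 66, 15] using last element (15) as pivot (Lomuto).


Pivot: 15
Place pivot at 0: [15, 87, 55, 17, 66, 71]

Partitioned: [15, 87, 55, 17, 66, 71]


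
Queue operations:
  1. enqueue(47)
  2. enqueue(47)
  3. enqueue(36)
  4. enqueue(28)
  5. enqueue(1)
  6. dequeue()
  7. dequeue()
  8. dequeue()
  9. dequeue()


enqueue(47) -> [47]
enqueue(47) -> [47, 47]
enqueue(36) -> [47, 47, 36]
enqueue(28) -> [47, 47, 36, 28]
enqueue(1) -> [47, 47, 36, 28, 1]
dequeue()->47, [47, 36, 28, 1]
dequeue()->47, [36, 28, 1]
dequeue()->36, [28, 1]
dequeue()->28, [1]

Final queue: [1]


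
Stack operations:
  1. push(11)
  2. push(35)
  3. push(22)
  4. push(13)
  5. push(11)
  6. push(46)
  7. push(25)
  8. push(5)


push(11) -> [11]
push(35) -> [11, 35]
push(22) -> [11, 35, 22]
push(13) -> [11, 35, 22, 13]
push(11) -> [11, 35, 22, 13, 11]
push(46) -> [11, 35, 22, 13, 11, 46]
push(25) -> [11, 35, 22, 13, 11, 46, 25]
push(5) -> [11, 35, 22, 13, 11, 46, 25, 5]

Final stack: [11, 35, 22, 13, 11, 46, 25, 5]


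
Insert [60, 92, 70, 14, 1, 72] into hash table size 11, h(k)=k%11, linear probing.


Insert 60: h=5 -> slot 5
Insert 92: h=4 -> slot 4
Insert 70: h=4, 2 probes -> slot 6
Insert 14: h=3 -> slot 3
Insert 1: h=1 -> slot 1
Insert 72: h=6, 1 probes -> slot 7

Table: [None, 1, None, 14, 92, 60, 70, 72, None, None, None]


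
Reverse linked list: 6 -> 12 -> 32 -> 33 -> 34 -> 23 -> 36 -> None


Step 1: curr=6, set curr.next=prev(None) | reversed so far: 6
Step 2: curr=12, set curr.next=prev(6) | reversed so far: 12 -> 6
Step 3: curr=32, set curr.next=prev(12) | reversed so far: 32 -> 12 -> 6
Step 4: curr=33, set curr.next=prev(32) | reversed so far: 33 -> 32 -> 12 -> 6
Step 5: curr=34, set curr.next=prev(33) | reversed so far: 34 -> 33 -> 32 -> 12 -> 6
Step 6: curr=23, set curr.next=prev(34) | reversed so far: 23 -> 34 -> 33 -> 32 -> 12 -> 6
Step 7: curr=36, set curr.next=prev(23) | reversed so far: 36 -> 23 -> 34 -> 33 -> 32 -> 12 -> 6

36 -> 23 -> 34 -> 33 -> 32 -> 12 -> 6 -> None


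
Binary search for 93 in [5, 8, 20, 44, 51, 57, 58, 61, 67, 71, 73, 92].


Step 1: lo=0, hi=11, mid=5, val=57
Step 2: lo=6, hi=11, mid=8, val=67
Step 3: lo=9, hi=11, mid=10, val=73
Step 4: lo=11, hi=11, mid=11, val=92

Not found


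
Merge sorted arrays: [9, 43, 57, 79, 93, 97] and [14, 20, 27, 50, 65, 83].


Take 9 from A
Take 14 from B
Take 20 from B
Take 27 from B
Take 43 from A
Take 50 from B
Take 57 from A
Take 65 from B
Take 79 from A
Take 83 from B

Merged: [9, 14, 20, 27, 43, 50, 57, 65, 79, 83, 93, 97]


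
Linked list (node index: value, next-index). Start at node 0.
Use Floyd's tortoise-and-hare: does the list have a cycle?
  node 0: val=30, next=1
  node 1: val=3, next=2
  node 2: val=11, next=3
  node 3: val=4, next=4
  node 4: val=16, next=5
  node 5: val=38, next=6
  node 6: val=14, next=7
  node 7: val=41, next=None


Floyd's tortoise (slow, +1) and hare (fast, +2):
  init: slow=0, fast=0
  step 1: slow=1, fast=2
  step 2: slow=2, fast=4
  step 3: slow=3, fast=6
  step 4: fast 6->7->None, no cycle

Cycle: no


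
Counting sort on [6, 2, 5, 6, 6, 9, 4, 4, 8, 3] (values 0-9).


Input: [6, 2, 5, 6, 6, 9, 4, 4, 8, 3]
Counts: [0, 0, 1, 1, 2, 1, 3, 0, 1, 1]

Sorted: [2, 3, 4, 4, 5, 6, 6, 6, 8, 9]


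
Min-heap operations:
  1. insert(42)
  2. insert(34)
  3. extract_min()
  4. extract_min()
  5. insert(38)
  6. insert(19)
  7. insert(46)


insert(42) -> [42]
insert(34) -> [34, 42]
extract_min()->34, [42]
extract_min()->42, []
insert(38) -> [38]
insert(19) -> [19, 38]
insert(46) -> [19, 38, 46]

Final heap: [19, 38, 46]


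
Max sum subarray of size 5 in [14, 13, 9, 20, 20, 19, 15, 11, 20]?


[0:5]: 76
[1:6]: 81
[2:7]: 83
[3:8]: 85
[4:9]: 85

Max: 85 at [3:8]


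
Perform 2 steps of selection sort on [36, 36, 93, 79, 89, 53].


Initial: [36, 36, 93, 79, 89, 53]
Step 1: min=36 at 0
  Swap: [36, 36, 93, 79, 89, 53]
Step 2: min=36 at 1
  Swap: [36, 36, 93, 79, 89, 53]

After 2 steps: [36, 36, 93, 79, 89, 53]


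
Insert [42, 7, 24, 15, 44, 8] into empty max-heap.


Insert 42: [42]
Insert 7: [42, 7]
Insert 24: [42, 7, 24]
Insert 15: [42, 15, 24, 7]
Insert 44: [44, 42, 24, 7, 15]
Insert 8: [44, 42, 24, 7, 15, 8]

Final heap: [44, 42, 24, 7, 15, 8]


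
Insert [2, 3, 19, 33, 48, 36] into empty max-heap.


Insert 2: [2]
Insert 3: [3, 2]
Insert 19: [19, 2, 3]
Insert 33: [33, 19, 3, 2]
Insert 48: [48, 33, 3, 2, 19]
Insert 36: [48, 33, 36, 2, 19, 3]

Final heap: [48, 33, 36, 2, 19, 3]


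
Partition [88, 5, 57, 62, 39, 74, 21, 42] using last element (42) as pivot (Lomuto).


Pivot: 42
  5 <= 42: swap -> [5, 88, 57, 62, 39, 74, 21, 42]
  39 <= 42: swap -> [5, 39, 57, 62, 88, 74, 21, 42]
  21 <= 42: swap -> [5, 39, 21, 62, 88, 74, 57, 42]
Place pivot at 3: [5, 39, 21, 42, 88, 74, 57, 62]

Partitioned: [5, 39, 21, 42, 88, 74, 57, 62]


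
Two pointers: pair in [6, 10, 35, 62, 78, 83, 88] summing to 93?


lo=0(6)+hi=6(88)=94
lo=0(6)+hi=5(83)=89
lo=1(10)+hi=5(83)=93

Yes: 10+83=93


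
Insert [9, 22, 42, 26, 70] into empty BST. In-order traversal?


Insert 9: root
Insert 22: R from 9
Insert 42: R from 9 -> R from 22
Insert 26: R from 9 -> R from 22 -> L from 42
Insert 70: R from 9 -> R from 22 -> R from 42

In-order: [9, 22, 26, 42, 70]


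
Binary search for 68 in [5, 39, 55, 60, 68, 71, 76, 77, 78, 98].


Step 1: lo=0, hi=9, mid=4, val=68

Found at index 4


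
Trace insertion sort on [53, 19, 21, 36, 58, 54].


Initial: [53, 19, 21, 36, 58, 54]
Insert 19: [19, 53, 21, 36, 58, 54]
Insert 21: [19, 21, 53, 36, 58, 54]
Insert 36: [19, 21, 36, 53, 58, 54]
Insert 58: [19, 21, 36, 53, 58, 54]
Insert 54: [19, 21, 36, 53, 54, 58]

Sorted: [19, 21, 36, 53, 54, 58]


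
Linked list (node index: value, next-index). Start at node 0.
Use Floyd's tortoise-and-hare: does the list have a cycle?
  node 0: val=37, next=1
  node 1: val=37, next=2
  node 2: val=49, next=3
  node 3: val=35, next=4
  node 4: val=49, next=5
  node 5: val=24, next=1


Floyd's tortoise (slow, +1) and hare (fast, +2):
  init: slow=0, fast=0
  step 1: slow=1, fast=2
  step 2: slow=2, fast=4
  step 3: slow=3, fast=1
  step 4: slow=4, fast=3
  step 5: slow=5, fast=5
  slow == fast at node 5: cycle detected

Cycle: yes


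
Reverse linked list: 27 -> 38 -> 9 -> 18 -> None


Step 1: curr=27, set curr.next=prev(None) | reversed so far: 27
Step 2: curr=38, set curr.next=prev(27) | reversed so far: 38 -> 27
Step 3: curr=9, set curr.next=prev(38) | reversed so far: 9 -> 38 -> 27
Step 4: curr=18, set curr.next=prev(9) | reversed so far: 18 -> 9 -> 38 -> 27

18 -> 9 -> 38 -> 27 -> None


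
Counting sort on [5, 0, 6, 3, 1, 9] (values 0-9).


Input: [5, 0, 6, 3, 1, 9]
Counts: [1, 1, 0, 1, 0, 1, 1, 0, 0, 1]

Sorted: [0, 1, 3, 5, 6, 9]


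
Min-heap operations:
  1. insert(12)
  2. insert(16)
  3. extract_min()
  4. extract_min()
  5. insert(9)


insert(12) -> [12]
insert(16) -> [12, 16]
extract_min()->12, [16]
extract_min()->16, []
insert(9) -> [9]

Final heap: [9]


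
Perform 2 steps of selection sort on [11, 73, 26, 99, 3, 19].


Initial: [11, 73, 26, 99, 3, 19]
Step 1: min=3 at 4
  Swap: [3, 73, 26, 99, 11, 19]
Step 2: min=11 at 4
  Swap: [3, 11, 26, 99, 73, 19]

After 2 steps: [3, 11, 26, 99, 73, 19]


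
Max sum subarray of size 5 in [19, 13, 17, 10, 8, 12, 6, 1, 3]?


[0:5]: 67
[1:6]: 60
[2:7]: 53
[3:8]: 37
[4:9]: 30

Max: 67 at [0:5]


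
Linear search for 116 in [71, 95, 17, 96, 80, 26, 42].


i=0: 71!=116
i=1: 95!=116
i=2: 17!=116
i=3: 96!=116
i=4: 80!=116
i=5: 26!=116
i=6: 42!=116

Not found, 7 comps


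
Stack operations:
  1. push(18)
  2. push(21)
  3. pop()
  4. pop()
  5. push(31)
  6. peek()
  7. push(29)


push(18) -> [18]
push(21) -> [18, 21]
pop()->21, [18]
pop()->18, []
push(31) -> [31]
peek()->31
push(29) -> [31, 29]

Final stack: [31, 29]


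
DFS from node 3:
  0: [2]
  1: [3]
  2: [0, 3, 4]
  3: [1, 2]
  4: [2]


Visit 3, push [2, 1]
Visit 1, push []
Visit 2, push [4, 0]
Visit 0, push []
Visit 4, push []

DFS order: [3, 1, 2, 0, 4]


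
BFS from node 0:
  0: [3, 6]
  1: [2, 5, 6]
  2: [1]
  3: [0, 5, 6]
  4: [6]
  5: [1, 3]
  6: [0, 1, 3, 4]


Visit 0, enqueue [3, 6]
Visit 3, enqueue [5]
Visit 6, enqueue [1, 4]
Visit 5, enqueue []
Visit 1, enqueue [2]
Visit 4, enqueue []
Visit 2, enqueue []

BFS order: [0, 3, 6, 5, 1, 4, 2]


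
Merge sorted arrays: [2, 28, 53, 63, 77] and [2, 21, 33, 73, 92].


Take 2 from A
Take 2 from B
Take 21 from B
Take 28 from A
Take 33 from B
Take 53 from A
Take 63 from A
Take 73 from B
Take 77 from A

Merged: [2, 2, 21, 28, 33, 53, 63, 73, 77, 92]


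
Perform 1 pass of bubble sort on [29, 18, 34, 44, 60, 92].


Initial: [29, 18, 34, 44, 60, 92]
Pass 1: [18, 29, 34, 44, 60, 92] (1 swaps)

After 1 pass: [18, 29, 34, 44, 60, 92]


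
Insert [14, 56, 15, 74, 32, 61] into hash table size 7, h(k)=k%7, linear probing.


Insert 14: h=0 -> slot 0
Insert 56: h=0, 1 probes -> slot 1
Insert 15: h=1, 1 probes -> slot 2
Insert 74: h=4 -> slot 4
Insert 32: h=4, 1 probes -> slot 5
Insert 61: h=5, 1 probes -> slot 6

Table: [14, 56, 15, None, 74, 32, 61]


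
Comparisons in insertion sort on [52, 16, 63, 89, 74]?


Algorithm: insertion sort
Input: [52, 16, 63, 89, 74]
Sorted: [16, 52, 63, 74, 89]

5


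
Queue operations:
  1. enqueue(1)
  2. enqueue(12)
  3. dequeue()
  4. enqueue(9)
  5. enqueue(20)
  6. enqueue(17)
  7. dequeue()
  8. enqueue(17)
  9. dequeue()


enqueue(1) -> [1]
enqueue(12) -> [1, 12]
dequeue()->1, [12]
enqueue(9) -> [12, 9]
enqueue(20) -> [12, 9, 20]
enqueue(17) -> [12, 9, 20, 17]
dequeue()->12, [9, 20, 17]
enqueue(17) -> [9, 20, 17, 17]
dequeue()->9, [20, 17, 17]

Final queue: [20, 17, 17]


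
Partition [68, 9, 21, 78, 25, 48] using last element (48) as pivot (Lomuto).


Pivot: 48
  9 <= 48: swap -> [9, 68, 21, 78, 25, 48]
  21 <= 48: swap -> [9, 21, 68, 78, 25, 48]
  25 <= 48: swap -> [9, 21, 25, 78, 68, 48]
Place pivot at 3: [9, 21, 25, 48, 68, 78]

Partitioned: [9, 21, 25, 48, 68, 78]


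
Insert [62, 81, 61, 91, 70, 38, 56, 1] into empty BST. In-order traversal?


Insert 62: root
Insert 81: R from 62
Insert 61: L from 62
Insert 91: R from 62 -> R from 81
Insert 70: R from 62 -> L from 81
Insert 38: L from 62 -> L from 61
Insert 56: L from 62 -> L from 61 -> R from 38
Insert 1: L from 62 -> L from 61 -> L from 38

In-order: [1, 38, 56, 61, 62, 70, 81, 91]


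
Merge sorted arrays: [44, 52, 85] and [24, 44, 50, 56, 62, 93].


Take 24 from B
Take 44 from A
Take 44 from B
Take 50 from B
Take 52 from A
Take 56 from B
Take 62 from B
Take 85 from A

Merged: [24, 44, 44, 50, 52, 56, 62, 85, 93]


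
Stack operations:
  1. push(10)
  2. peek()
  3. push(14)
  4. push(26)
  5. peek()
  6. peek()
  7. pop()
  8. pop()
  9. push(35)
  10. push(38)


push(10) -> [10]
peek()->10
push(14) -> [10, 14]
push(26) -> [10, 14, 26]
peek()->26
peek()->26
pop()->26, [10, 14]
pop()->14, [10]
push(35) -> [10, 35]
push(38) -> [10, 35, 38]

Final stack: [10, 35, 38]


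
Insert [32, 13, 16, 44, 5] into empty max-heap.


Insert 32: [32]
Insert 13: [32, 13]
Insert 16: [32, 13, 16]
Insert 44: [44, 32, 16, 13]
Insert 5: [44, 32, 16, 13, 5]

Final heap: [44, 32, 16, 13, 5]


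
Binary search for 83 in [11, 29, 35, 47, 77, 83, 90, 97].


Step 1: lo=0, hi=7, mid=3, val=47
Step 2: lo=4, hi=7, mid=5, val=83

Found at index 5


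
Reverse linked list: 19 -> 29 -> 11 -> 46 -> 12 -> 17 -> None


Step 1: curr=19, set curr.next=prev(None) | reversed so far: 19
Step 2: curr=29, set curr.next=prev(19) | reversed so far: 29 -> 19
Step 3: curr=11, set curr.next=prev(29) | reversed so far: 11 -> 29 -> 19
Step 4: curr=46, set curr.next=prev(11) | reversed so far: 46 -> 11 -> 29 -> 19
Step 5: curr=12, set curr.next=prev(46) | reversed so far: 12 -> 46 -> 11 -> 29 -> 19
Step 6: curr=17, set curr.next=prev(12) | reversed so far: 17 -> 12 -> 46 -> 11 -> 29 -> 19

17 -> 12 -> 46 -> 11 -> 29 -> 19 -> None


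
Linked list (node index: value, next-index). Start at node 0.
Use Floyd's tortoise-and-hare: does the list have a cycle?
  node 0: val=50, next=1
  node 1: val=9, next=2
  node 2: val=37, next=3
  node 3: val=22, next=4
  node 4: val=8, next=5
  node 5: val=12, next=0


Floyd's tortoise (slow, +1) and hare (fast, +2):
  init: slow=0, fast=0
  step 1: slow=1, fast=2
  step 2: slow=2, fast=4
  step 3: slow=3, fast=0
  step 4: slow=4, fast=2
  step 5: slow=5, fast=4
  step 6: slow=0, fast=0
  slow == fast at node 0: cycle detected

Cycle: yes


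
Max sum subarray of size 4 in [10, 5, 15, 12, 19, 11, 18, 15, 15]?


[0:4]: 42
[1:5]: 51
[2:6]: 57
[3:7]: 60
[4:8]: 63
[5:9]: 59

Max: 63 at [4:8]


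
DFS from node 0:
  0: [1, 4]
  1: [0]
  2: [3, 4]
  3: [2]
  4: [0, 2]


Visit 0, push [4, 1]
Visit 1, push []
Visit 4, push [2]
Visit 2, push [3]
Visit 3, push []

DFS order: [0, 1, 4, 2, 3]


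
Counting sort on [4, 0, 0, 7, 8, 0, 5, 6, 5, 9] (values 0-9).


Input: [4, 0, 0, 7, 8, 0, 5, 6, 5, 9]
Counts: [3, 0, 0, 0, 1, 2, 1, 1, 1, 1]

Sorted: [0, 0, 0, 4, 5, 5, 6, 7, 8, 9]


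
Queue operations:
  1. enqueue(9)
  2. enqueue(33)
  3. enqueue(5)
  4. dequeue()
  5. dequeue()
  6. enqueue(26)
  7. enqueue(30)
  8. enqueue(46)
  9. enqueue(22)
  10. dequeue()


enqueue(9) -> [9]
enqueue(33) -> [9, 33]
enqueue(5) -> [9, 33, 5]
dequeue()->9, [33, 5]
dequeue()->33, [5]
enqueue(26) -> [5, 26]
enqueue(30) -> [5, 26, 30]
enqueue(46) -> [5, 26, 30, 46]
enqueue(22) -> [5, 26, 30, 46, 22]
dequeue()->5, [26, 30, 46, 22]

Final queue: [26, 30, 46, 22]


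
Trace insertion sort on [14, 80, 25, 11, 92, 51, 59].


Initial: [14, 80, 25, 11, 92, 51, 59]
Insert 80: [14, 80, 25, 11, 92, 51, 59]
Insert 25: [14, 25, 80, 11, 92, 51, 59]
Insert 11: [11, 14, 25, 80, 92, 51, 59]
Insert 92: [11, 14, 25, 80, 92, 51, 59]
Insert 51: [11, 14, 25, 51, 80, 92, 59]
Insert 59: [11, 14, 25, 51, 59, 80, 92]

Sorted: [11, 14, 25, 51, 59, 80, 92]


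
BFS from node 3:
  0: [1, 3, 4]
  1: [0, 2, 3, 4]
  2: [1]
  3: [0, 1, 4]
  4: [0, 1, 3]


Visit 3, enqueue [0, 1, 4]
Visit 0, enqueue []
Visit 1, enqueue [2]
Visit 4, enqueue []
Visit 2, enqueue []

BFS order: [3, 0, 1, 4, 2]


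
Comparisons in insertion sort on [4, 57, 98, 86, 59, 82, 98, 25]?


Algorithm: insertion sort
Input: [4, 57, 98, 86, 59, 82, 98, 25]
Sorted: [4, 25, 57, 59, 82, 86, 98, 98]

18


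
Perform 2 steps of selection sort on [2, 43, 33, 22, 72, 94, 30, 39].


Initial: [2, 43, 33, 22, 72, 94, 30, 39]
Step 1: min=2 at 0
  Swap: [2, 43, 33, 22, 72, 94, 30, 39]
Step 2: min=22 at 3
  Swap: [2, 22, 33, 43, 72, 94, 30, 39]

After 2 steps: [2, 22, 33, 43, 72, 94, 30, 39]


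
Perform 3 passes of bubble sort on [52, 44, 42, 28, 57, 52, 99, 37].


Initial: [52, 44, 42, 28, 57, 52, 99, 37]
Pass 1: [44, 42, 28, 52, 52, 57, 37, 99] (5 swaps)
Pass 2: [42, 28, 44, 52, 52, 37, 57, 99] (3 swaps)
Pass 3: [28, 42, 44, 52, 37, 52, 57, 99] (2 swaps)

After 3 passes: [28, 42, 44, 52, 37, 52, 57, 99]


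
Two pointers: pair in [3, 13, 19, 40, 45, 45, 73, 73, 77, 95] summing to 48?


lo=0(3)+hi=9(95)=98
lo=0(3)+hi=8(77)=80
lo=0(3)+hi=7(73)=76
lo=0(3)+hi=6(73)=76
lo=0(3)+hi=5(45)=48

Yes: 3+45=48


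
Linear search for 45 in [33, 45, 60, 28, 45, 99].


i=0: 33!=45
i=1: 45==45 found!

Found at 1, 2 comps


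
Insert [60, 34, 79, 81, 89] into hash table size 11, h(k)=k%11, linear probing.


Insert 60: h=5 -> slot 5
Insert 34: h=1 -> slot 1
Insert 79: h=2 -> slot 2
Insert 81: h=4 -> slot 4
Insert 89: h=1, 2 probes -> slot 3

Table: [None, 34, 79, 89, 81, 60, None, None, None, None, None]


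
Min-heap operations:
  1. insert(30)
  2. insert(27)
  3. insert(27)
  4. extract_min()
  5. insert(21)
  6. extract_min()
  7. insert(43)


insert(30) -> [30]
insert(27) -> [27, 30]
insert(27) -> [27, 30, 27]
extract_min()->27, [27, 30]
insert(21) -> [21, 30, 27]
extract_min()->21, [27, 30]
insert(43) -> [27, 30, 43]

Final heap: [27, 30, 43]
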